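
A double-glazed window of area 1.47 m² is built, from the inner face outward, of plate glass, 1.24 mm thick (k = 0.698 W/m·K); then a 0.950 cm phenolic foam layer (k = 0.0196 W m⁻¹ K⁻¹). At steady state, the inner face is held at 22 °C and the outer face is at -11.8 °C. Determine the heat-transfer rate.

Q = 102 W

Treat each layer as a resistance in series:
  R_plate glass = L/(kA) = 0.00124/(0.698·1.47) = 0.001209 K/W
  R_phenolic foam = L/(kA) = 0.00950/(0.0196·1.47) = 0.3297 K/W
ΣR = 0.001209 + 0.3297 = 0.3309 K/W
Q = ΔT/ΣR = (22 °C − -11.8 °C)/0.3309 = 102 W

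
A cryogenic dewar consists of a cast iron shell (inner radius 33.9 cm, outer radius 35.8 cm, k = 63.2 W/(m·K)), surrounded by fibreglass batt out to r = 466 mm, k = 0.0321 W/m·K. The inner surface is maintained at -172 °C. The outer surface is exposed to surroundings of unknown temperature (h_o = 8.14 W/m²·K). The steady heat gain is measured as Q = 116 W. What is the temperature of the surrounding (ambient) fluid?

Series resistances:
  R_cast iron = (1/0.339 − 1/0.358)/(4πk) = 0.1566/(4π·63.2) = 1.971×10^-4 K/W
  R_fibreglass batt = (1/0.358 − 1/0.466)/(4πk) = 0.6474/(4π·0.0321) = 1.605 K/W
  R_conv,out = 1/(4πr²h) = 1/(4π·0.466²·8.14) = 0.04502 K/W
ΣR = 1.650 K/W
ΔT = Q·ΣR = 116 × 1.650 = 191.4 K
Heat flows inward, so T_out = T_in + ΔT = -172 + 191.4 = 19.4 °C

T_out = 19.4 °C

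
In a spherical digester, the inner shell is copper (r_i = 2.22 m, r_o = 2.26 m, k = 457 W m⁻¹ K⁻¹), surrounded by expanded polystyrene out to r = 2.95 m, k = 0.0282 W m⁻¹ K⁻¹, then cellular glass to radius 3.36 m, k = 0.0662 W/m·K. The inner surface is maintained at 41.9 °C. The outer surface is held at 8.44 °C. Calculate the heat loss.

Q = 97.9 W

Series thermal resistances, inner to outer:
  R_copper = (1/2.22 − 1/2.26)/(4πk) = 0.007973/(4π·457) = 1.388×10^-6 K/W
  R_expanded polystyrene = (1/2.26 − 1/2.95)/(4πk) = 0.1035/(4π·0.0282) = 0.2921 K/W
  R_cellular glass = (1/2.95 − 1/3.36)/(4πk) = 0.04136/(4π·0.0662) = 0.04972 K/W
ΣR = 1.388×10^-6 + 0.2921 + 0.04972 = 0.3418 K/W
Q = ΔT/ΣR = (41.9 °C − 8.44 °C)/0.3418 = 97.9 W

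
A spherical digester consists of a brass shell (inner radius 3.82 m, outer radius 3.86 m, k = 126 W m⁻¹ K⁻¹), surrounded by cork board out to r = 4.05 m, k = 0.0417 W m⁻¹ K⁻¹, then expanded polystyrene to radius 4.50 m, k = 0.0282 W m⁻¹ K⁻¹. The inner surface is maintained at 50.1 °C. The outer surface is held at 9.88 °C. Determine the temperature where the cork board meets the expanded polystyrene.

T = 40.1 °C

Treat each layer as a resistance in series:
  R_brass = (1/3.82 − 1/3.86)/(4πk) = 0.002713/(4π·126) = 1.713×10^-6 K/W
  R_cork board = (1/3.86 − 1/4.05)/(4πk) = 0.01215/(4π·0.0417) = 0.02319 K/W
  R_expanded polystyrene = (1/4.05 − 1/4.50)/(4πk) = 0.02469/(4π·0.0282) = 0.06968 K/W
ΣR = 1.713×10^-6 + 0.02319 + 0.06968 = 0.09287 K/W
Q = ΔT/ΣR = (50.1 °C − 9.88 °C)/0.09287 = 433.1 W
From the inner boundary to the cork board/expanded polystyrene interface, ΣR_partial = 0.02319 K/W.
T_interface = T_in − Q·ΣR_partial = 50.1 °C − (433.1)(0.02319) = 40.1 °C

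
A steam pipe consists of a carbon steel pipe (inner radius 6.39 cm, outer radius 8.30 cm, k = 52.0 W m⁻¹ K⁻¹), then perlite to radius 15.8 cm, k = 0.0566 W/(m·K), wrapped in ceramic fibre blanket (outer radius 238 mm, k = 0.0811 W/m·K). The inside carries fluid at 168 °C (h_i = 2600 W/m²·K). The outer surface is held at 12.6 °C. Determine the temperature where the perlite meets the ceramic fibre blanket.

Resistance network (inner→outer):
  R'_conv,in = 1/(2πr h) = 1/(2π·0.0639·2600) = 9.580×10^-4 m·K/W
  R'_carbon steel = ln(0.0830/0.0639)/(2πk) = 0.2615/(2π·52.0) = 8.004×10^-4 m·K/W
  R'_perlite = ln(0.158/0.0830)/(2πk) = 0.6438/(2π·0.0566) = 1.810 m·K/W
  R'_ceramic fibre blanket = ln(0.238/0.158)/(2πk) = 0.4097/(2π·0.0811) = 0.8040 m·K/W
ΣR = 9.580×10^-4 + 8.004×10^-4 + 1.810 + 0.8040 = 2.616 m·K/W
Q' = ΔT/ΣR = (168 °C − 12.6 °C)/2.616 = 59.40 W/m
From the inner boundary to the perlite/ceramic fibre blanket interface, ΣR_partial = 1.812 m·K/W.
T_interface = T_in − Q'·ΣR_partial = 168 °C − (59.40)(1.812) = 60.4 °C

T = 60.4 °C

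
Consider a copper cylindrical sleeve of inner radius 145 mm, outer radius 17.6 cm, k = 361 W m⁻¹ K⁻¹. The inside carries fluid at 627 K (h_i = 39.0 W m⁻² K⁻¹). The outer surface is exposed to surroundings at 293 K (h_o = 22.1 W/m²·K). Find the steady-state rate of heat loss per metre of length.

Q' = 4830 W/m

Series thermal resistances, inner to outer:
  R'_conv,in = 1/(2πr h) = 1/(2π·0.145·39.0) = 0.02814 m·K/W
  R'_copper = ln(0.176/0.145)/(2πk) = 0.1938/(2π·361) = 8.542×10^-5 m·K/W
  R'_conv,out = 1/(2πr h) = 1/(2π·0.176·22.1) = 0.04092 m·K/W
ΣR = 0.02814 + 8.542×10^-5 + 0.04092 = 0.06915 m·K/W
Q' = ΔT/ΣR = (627 K − 293 K)/0.06915 = 4830 W/m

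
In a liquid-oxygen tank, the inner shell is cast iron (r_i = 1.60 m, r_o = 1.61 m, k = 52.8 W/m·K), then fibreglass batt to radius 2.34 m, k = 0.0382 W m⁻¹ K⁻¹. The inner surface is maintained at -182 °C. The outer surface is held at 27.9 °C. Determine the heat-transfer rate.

Q = 520 W

Resistance network (inner→outer):
  R_cast iron = (1/1.60 − 1/1.61)/(4πk) = 0.003882/(4π·52.8) = 5.851×10^-6 K/W
  R_fibreglass batt = (1/1.61 − 1/2.34)/(4πk) = 0.1938/(4π·0.0382) = 0.4037 K/W
ΣR = 5.851×10^-6 + 0.4037 = 0.4037 K/W
Q = ΔT/ΣR = (-182 °C − 27.9 °C)/0.4037 = -520 W
(Negative Q ⇒ heat flows inward; heat gain = 520 W.)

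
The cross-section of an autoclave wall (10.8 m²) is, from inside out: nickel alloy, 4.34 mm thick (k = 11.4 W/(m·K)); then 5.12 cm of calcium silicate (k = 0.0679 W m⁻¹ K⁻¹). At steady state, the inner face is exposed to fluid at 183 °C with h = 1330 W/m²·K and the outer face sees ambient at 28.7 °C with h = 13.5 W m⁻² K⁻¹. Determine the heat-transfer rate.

Resistance network (inner→outer):
  R_conv,in = 1/(hA) = 1/(1330·10.8) = 6.962×10^-5 K/W
  R_nickel alloy = L/(kA) = 0.00434/(11.4·10.8) = 3.525×10^-5 K/W
  R_calcium silicate = L/(kA) = 0.0512/(0.0679·10.8) = 0.06982 K/W
  R_conv,out = 1/(hA) = 1/(13.5·10.8) = 0.006859 K/W
ΣR = 6.962×10^-5 + 3.525×10^-5 + 0.06982 + 0.006859 = 0.07678 K/W
Q = ΔT/ΣR = (183 °C − 28.7 °C)/0.07678 = 2010 W

Q = 2010 W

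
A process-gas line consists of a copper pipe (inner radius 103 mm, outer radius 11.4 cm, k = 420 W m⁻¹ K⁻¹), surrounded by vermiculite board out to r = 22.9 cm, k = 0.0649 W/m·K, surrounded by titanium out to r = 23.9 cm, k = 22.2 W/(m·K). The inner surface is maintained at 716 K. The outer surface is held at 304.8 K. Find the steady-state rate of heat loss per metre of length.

Q' = 240 W/m

Series thermal resistances, inner to outer:
  R'_copper = ln(0.114/0.103)/(2πk) = 0.1015/(2π·420) = 3.845×10^-5 m·K/W
  R'_vermiculite board = ln(0.229/0.114)/(2πk) = 0.6975/(2π·0.0649) = 1.711 m·K/W
  R'_titanium = ln(0.239/0.229)/(2πk) = 0.04274/(2π·22.2) = 3.064×10^-4 m·K/W
ΣR = 3.845×10^-5 + 1.711 + 3.064×10^-4 = 1.711 m·K/W
Q' = ΔT/ΣR = (716 K − 304.8 K)/1.711 = 240 W/m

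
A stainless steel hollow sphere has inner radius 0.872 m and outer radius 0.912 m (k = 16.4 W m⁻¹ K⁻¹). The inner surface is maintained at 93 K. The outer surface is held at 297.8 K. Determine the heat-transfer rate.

Q = 839 kW

Q = 4πk·ΔT/(1/r₁ − 1/r₂) = 4π × 16.4 × 204.8 / (1/0.872 − 1/0.912) = 8.39×10^5 W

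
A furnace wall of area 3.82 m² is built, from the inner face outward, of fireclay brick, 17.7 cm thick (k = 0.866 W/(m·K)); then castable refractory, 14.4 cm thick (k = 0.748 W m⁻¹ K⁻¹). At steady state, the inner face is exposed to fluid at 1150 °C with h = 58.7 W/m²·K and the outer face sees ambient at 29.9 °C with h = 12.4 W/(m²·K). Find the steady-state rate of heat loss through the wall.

Series thermal resistances, inner to outer:
  R_conv,in = 1/(hA) = 1/(58.7·3.82) = 0.004460 K/W
  R_fireclay brick = L/(kA) = 0.177/(0.866·3.82) = 0.05350 K/W
  R_castable refractory = L/(kA) = 0.144/(0.748·3.82) = 0.05040 K/W
  R_conv,out = 1/(hA) = 1/(12.4·3.82) = 0.02111 K/W
ΣR = 0.004460 + 0.05350 + 0.05040 + 0.02111 = 0.1295 K/W
Q = ΔT/ΣR = (1150 °C − 29.9 °C)/0.1295 = 8650 W

Q = 8.65 kW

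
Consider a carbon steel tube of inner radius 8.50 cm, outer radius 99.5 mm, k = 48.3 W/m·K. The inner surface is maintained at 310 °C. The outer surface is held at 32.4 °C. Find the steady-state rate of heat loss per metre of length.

Q' = 2πk·ΔT/ln(r₂/r₁) = 2π × 48.3 × 277.6 / ln(0.0995/0.0850) = 5.35×10^5 W/m

Q' = 535 kW/m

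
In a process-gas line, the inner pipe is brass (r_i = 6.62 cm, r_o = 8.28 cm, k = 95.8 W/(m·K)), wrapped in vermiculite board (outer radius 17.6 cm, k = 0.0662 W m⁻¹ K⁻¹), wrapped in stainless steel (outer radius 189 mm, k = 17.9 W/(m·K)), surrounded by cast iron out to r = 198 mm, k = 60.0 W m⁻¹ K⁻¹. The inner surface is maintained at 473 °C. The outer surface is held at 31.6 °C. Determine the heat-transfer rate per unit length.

Series thermal resistances, inner to outer:
  R'_brass = ln(0.0828/0.0662)/(2πk) = 0.2237/(2π·95.8) = 3.717×10^-4 m·K/W
  R'_vermiculite board = ln(0.176/0.0828)/(2πk) = 0.7541/(2π·0.0662) = 1.813 m·K/W
  R'_stainless steel = ln(0.189/0.176)/(2πk) = 0.07126/(2π·17.9) = 6.336×10^-4 m·K/W
  R'_cast iron = ln(0.198/0.189)/(2πk) = 0.04652/(2π·60.0) = 1.234×10^-4 m·K/W
ΣR = 3.717×10^-4 + 1.813 + 6.336×10^-4 + 1.234×10^-4 = 1.814 m·K/W
Q' = ΔT/ΣR = (473 °C − 31.6 °C)/1.814 = 243 W/m

Q' = 243 W/m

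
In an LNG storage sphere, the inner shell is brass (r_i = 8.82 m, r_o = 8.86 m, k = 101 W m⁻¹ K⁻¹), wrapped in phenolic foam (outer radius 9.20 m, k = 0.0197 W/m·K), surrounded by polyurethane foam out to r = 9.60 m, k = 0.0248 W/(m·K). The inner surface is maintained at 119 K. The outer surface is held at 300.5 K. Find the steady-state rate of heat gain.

Q = 5.78 kW

Resistance network (inner→outer):
  R_brass = (1/8.82 − 1/8.86)/(4πk) = 5.119×10^-4/(4π·101) = 4.033×10^-7 K/W
  R_phenolic foam = (1/8.86 − 1/9.20)/(4πk) = 0.004171/(4π·0.0197) = 0.01685 K/W
  R_polyurethane foam = (1/9.20 − 1/9.60)/(4πk) = 0.004529/(4π·0.0248) = 0.01453 K/W
ΣR = 4.033×10^-7 + 0.01685 + 0.01453 = 0.03138 K/W
Q = ΔT/ΣR = (119 K − 300.5 K)/0.03138 = -5780 W
(Negative Q ⇒ heat flows inward; heat gain = 5780 W.)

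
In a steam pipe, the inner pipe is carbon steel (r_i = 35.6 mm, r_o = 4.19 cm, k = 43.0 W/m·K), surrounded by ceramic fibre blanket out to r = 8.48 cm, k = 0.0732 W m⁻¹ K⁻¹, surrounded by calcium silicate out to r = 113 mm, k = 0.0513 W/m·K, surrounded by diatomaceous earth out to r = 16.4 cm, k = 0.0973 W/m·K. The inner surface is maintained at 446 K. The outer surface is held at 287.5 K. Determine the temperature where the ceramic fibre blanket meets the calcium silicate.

T = 365.9 K

Series thermal resistances, inner to outer:
  R'_carbon steel = ln(0.0419/0.0356)/(2πk) = 0.1629/(2π·43.0) = 6.031×10^-4 m·K/W
  R'_ceramic fibre blanket = ln(0.0848/0.0419)/(2πk) = 0.7050/(2π·0.0732) = 1.533 m·K/W
  R'_calcium silicate = ln(0.113/0.0848)/(2πk) = 0.2871/(2π·0.0513) = 0.8907 m·K/W
  R'_diatomaceous earth = ln(0.164/0.113)/(2πk) = 0.3725/(2π·0.0973) = 0.6093 m·K/W
ΣR = 6.031×10^-4 + 1.533 + 0.8907 + 0.6093 = 3.034 m·K/W
Q' = ΔT/ΣR = (446 K − 287.5 K)/3.034 = 52.24 W/m
From the inner boundary to the ceramic fibre blanket/calcium silicate interface, ΣR_partial = 1.534 m·K/W.
T_interface = T_in − Q'·ΣR_partial = 446 K − (52.24)(1.534) = 365.9 K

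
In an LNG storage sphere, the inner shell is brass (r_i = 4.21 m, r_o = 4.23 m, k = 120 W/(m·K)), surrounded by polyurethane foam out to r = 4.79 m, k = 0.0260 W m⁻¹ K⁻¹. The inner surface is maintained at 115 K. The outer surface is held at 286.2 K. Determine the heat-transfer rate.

Treat each layer as a resistance in series:
  R_brass = (1/4.21 − 1/4.23)/(4πk) = 0.001123/(4π·120) = 7.448×10^-7 K/W
  R_polyurethane foam = (1/4.23 − 1/4.79)/(4πk) = 0.02764/(4π·0.0260) = 0.08459 K/W
ΣR = 7.448×10^-7 + 0.08459 = 0.08459 K/W
Q = ΔT/ΣR = (115 K − 286.2 K)/0.08459 = -2020 W
(Negative Q ⇒ heat flows inward; heat gain = 2020 W.)

Q = 2.02 kW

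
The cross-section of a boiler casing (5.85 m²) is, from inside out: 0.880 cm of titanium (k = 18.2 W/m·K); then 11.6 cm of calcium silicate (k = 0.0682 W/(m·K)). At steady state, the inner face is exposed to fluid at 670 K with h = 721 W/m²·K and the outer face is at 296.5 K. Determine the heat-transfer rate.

Treat each layer as a resistance in series:
  R_conv,in = 1/(hA) = 1/(721·5.85) = 2.371×10^-4 K/W
  R_titanium = L/(kA) = 0.00880/(18.2·5.85) = 8.265×10^-5 K/W
  R_calcium silicate = L/(kA) = 0.116/(0.0682·5.85) = 0.2907 K/W
ΣR = 2.371×10^-4 + 8.265×10^-5 + 0.2907 = 0.2910 K/W
Q = ΔT/ΣR = (670 K − 296.5 K)/0.2910 = 1280 W

Q = 1280 W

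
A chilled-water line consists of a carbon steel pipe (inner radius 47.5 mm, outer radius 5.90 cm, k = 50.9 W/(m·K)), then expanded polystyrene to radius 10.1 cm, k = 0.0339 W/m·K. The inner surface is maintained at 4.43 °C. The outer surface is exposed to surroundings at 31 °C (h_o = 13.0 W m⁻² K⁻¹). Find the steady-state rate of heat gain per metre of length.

Q' = 10.0 W/m

Resistance network (inner→outer):
  R'_carbon steel = ln(0.0590/0.0475)/(2πk) = 0.2168/(2π·50.9) = 6.779×10^-4 m·K/W
  R'_expanded polystyrene = ln(0.101/0.0590)/(2πk) = 0.5376/(2π·0.0339) = 2.524 m·K/W
  R'_conv,out = 1/(2πr h) = 1/(2π·0.101·13.0) = 0.1212 m·K/W
ΣR = 6.779×10^-4 + 2.524 + 0.1212 = 2.646 m·K/W
Q' = ΔT/ΣR = (4.43 °C − 31 °C)/2.646 = -10.0 W/m
(Negative Q' ⇒ heat flows inward; heat gain = 10.0 W/m.)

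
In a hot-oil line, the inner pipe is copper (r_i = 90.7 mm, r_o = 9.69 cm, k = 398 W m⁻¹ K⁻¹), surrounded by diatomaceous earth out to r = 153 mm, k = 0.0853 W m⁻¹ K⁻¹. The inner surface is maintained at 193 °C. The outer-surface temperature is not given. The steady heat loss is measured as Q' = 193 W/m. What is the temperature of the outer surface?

Sum the resistances:
  R'_copper = ln(0.0969/0.0907)/(2πk) = 0.06612/(2π·398) = 2.644×10^-5 m·K/W
  R'_diatomaceous earth = ln(0.153/0.0969)/(2πk) = 0.4568/(2π·0.0853) = 0.8522 m·K/W
ΣR = 0.8523 m·K/W
ΔT = Q'·ΣR = 193 × 0.8523 = 164.5 K
Heat flows outward, so T_out = T_in − ΔT = 193 − 164.5 = 28.5 °C

T_out = 28.5 °C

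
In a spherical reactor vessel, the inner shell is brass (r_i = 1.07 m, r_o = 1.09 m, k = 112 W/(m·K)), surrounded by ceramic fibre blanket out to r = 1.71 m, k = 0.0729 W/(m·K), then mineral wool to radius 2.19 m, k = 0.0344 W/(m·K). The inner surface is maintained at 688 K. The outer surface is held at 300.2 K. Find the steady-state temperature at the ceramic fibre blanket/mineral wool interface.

Treat each layer as a resistance in series:
  R_brass = (1/1.07 − 1/1.09)/(4πk) = 0.01715/(4π·112) = 1.218×10^-5 K/W
  R_ceramic fibre blanket = (1/1.09 − 1/1.71)/(4πk) = 0.3326/(4π·0.0729) = 0.3631 K/W
  R_mineral wool = (1/1.71 − 1/2.19)/(4πk) = 0.1282/(4π·0.0344) = 0.2965 K/W
ΣR = 1.218×10^-5 + 0.3631 + 0.2965 = 0.6596 K/W
Q = ΔT/ΣR = (688 K − 300.2 K)/0.6596 = 587.9 W
From the inner boundary to the ceramic fibre blanket/mineral wool interface, ΣR_partial = 0.3631 K/W.
T_interface = T_in − Q·ΣR_partial = 688 K − (587.9)(0.3631) = 475 K

T = 475 K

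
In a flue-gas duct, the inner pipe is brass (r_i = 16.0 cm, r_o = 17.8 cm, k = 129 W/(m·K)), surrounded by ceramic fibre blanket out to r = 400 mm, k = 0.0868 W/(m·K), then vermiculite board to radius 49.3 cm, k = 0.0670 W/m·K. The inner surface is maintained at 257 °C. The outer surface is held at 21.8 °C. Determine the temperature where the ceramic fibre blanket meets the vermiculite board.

T = 80.7 °C

Series thermal resistances, inner to outer:
  R'_brass = ln(0.178/0.160)/(2πk) = 0.1066/(2π·129) = 1.315×10^-4 m·K/W
  R'_ceramic fibre blanket = ln(0.400/0.178)/(2πk) = 0.8097/(2π·0.0868) = 1.485 m·K/W
  R'_vermiculite board = ln(0.493/0.400)/(2πk) = 0.2090/(2π·0.0670) = 0.4966 m·K/W
ΣR = 1.315×10^-4 + 1.485 + 0.4966 = 1.982 m·K/W
Q' = ΔT/ΣR = (257 °C − 21.8 °C)/1.982 = 118.7 W/m
From the inner boundary to the ceramic fibre blanket/vermiculite board interface, ΣR_partial = 1.485 m·K/W.
T_interface = T_in − Q'·ΣR_partial = 257 °C − (118.7)(1.485) = 80.7 °C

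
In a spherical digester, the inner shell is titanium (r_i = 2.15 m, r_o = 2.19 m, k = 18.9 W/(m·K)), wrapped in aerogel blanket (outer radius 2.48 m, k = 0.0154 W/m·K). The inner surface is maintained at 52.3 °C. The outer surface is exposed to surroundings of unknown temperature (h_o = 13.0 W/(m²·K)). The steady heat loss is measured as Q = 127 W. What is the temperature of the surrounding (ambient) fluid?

Sum the resistances:
  R_titanium = (1/2.15 − 1/2.19)/(4πk) = 0.008495/(4π·18.9) = 3.577×10^-5 K/W
  R_aerogel blanket = (1/2.19 − 1/2.48)/(4πk) = 0.05340/(4π·0.0154) = 0.2759 K/W
  R_conv,out = 1/(4πr²h) = 1/(4π·2.48²·13.0) = 9.953×10^-4 K/W
ΣR = 0.2769 K/W
ΔT = Q·ΣR = 127 × 0.2769 = 35.17 K
Heat flows outward, so T_out = T_in − ΔT = 52.3 − 35.17 = 17.1 °C

T_out = 17.1 °C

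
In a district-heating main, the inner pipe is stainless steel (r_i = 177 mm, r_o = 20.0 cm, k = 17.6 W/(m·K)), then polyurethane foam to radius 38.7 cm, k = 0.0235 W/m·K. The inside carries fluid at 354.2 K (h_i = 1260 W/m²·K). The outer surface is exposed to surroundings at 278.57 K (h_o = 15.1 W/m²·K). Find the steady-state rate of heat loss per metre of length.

Treat each layer as a resistance in series:
  R'_conv,in = 1/(2πr h) = 1/(2π·0.177·1260) = 7.136×10^-4 m·K/W
  R'_stainless steel = ln(0.200/0.177)/(2πk) = 0.1222/(2π·17.6) = 0.001105 m·K/W
  R'_polyurethane foam = ln(0.387/0.200)/(2πk) = 0.6601/(2π·0.0235) = 4.471 m·K/W
  R'_conv,out = 1/(2πr h) = 1/(2π·0.387·15.1) = 0.02724 m·K/W
ΣR = 7.136×10^-4 + 0.001105 + 4.471 + 0.02724 = 4.500 m·K/W
Q' = ΔT/ΣR = (354.2 K − 278.57 K)/4.500 = 16.8 W/m

Q' = 16.8 W/m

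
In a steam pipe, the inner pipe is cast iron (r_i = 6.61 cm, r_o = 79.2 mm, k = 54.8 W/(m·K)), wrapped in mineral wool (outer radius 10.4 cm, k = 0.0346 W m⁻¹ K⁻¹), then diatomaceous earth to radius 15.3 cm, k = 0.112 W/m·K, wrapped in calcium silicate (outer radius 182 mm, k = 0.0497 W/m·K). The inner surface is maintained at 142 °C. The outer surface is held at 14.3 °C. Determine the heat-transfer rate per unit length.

Q' = 54.2 W/m

Series thermal resistances, inner to outer:
  R'_cast iron = ln(0.0792/0.0661)/(2πk) = 0.1808/(2π·54.8) = 5.251×10^-4 m·K/W
  R'_mineral wool = ln(0.104/0.0792)/(2πk) = 0.2724/(2π·0.0346) = 1.253 m·K/W
  R'_diatomaceous earth = ln(0.153/0.104)/(2πk) = 0.3860/(2π·0.112) = 0.5486 m·K/W
  R'_calcium silicate = ln(0.182/0.153)/(2πk) = 0.1736/(2π·0.0497) = 0.5558 m·K/W
ΣR = 5.251×10^-4 + 1.253 + 0.5486 + 0.5558 = 2.358 m·K/W
Q' = ΔT/ΣR = (142 °C − 14.3 °C)/2.358 = 54.2 W/m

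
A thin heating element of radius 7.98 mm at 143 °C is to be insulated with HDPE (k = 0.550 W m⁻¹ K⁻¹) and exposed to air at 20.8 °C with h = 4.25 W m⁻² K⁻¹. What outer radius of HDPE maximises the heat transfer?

r_cr = 12.9 cm

For a cylinder, r_cr = k_ins/h = 0.550/4.25 = 0.129 m = 12.9 cm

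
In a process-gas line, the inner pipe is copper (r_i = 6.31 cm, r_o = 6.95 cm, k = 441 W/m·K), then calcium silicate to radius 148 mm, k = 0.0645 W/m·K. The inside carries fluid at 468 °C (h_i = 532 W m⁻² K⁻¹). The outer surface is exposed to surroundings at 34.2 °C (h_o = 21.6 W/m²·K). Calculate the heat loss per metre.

Q' = 226 W/m

Resistance network (inner→outer):
  R'_conv,in = 1/(2πr h) = 1/(2π·0.0631·532) = 0.004741 m·K/W
  R'_copper = ln(0.0695/0.0631)/(2πk) = 0.09661/(2π·441) = 3.486×10^-5 m·K/W
  R'_calcium silicate = ln(0.148/0.0695)/(2πk) = 0.7559/(2π·0.0645) = 1.865 m·K/W
  R'_conv,out = 1/(2πr h) = 1/(2π·0.148·21.6) = 0.04979 m·K/W
ΣR = 0.004741 + 3.486×10^-5 + 1.865 + 0.04979 = 1.920 m·K/W
Q' = ΔT/ΣR = (468 °C − 34.2 °C)/1.920 = 226 W/m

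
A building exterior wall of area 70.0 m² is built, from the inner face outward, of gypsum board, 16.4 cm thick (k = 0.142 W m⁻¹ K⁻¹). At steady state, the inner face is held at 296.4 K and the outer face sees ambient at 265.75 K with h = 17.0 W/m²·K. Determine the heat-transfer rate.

Resistance network (inner→outer):
  R_gypsum board = L/(kA) = 0.164/(0.142·70.0) = 0.01650 K/W
  R_conv,out = 1/(hA) = 1/(17.0·70.0) = 8.403×10^-4 K/W
ΣR = 0.01650 + 8.403×10^-4 = 0.01734 K/W
Q = ΔT/ΣR = (296.4 K − 265.75 K)/0.01734 = 1770 W

Q = 1770 W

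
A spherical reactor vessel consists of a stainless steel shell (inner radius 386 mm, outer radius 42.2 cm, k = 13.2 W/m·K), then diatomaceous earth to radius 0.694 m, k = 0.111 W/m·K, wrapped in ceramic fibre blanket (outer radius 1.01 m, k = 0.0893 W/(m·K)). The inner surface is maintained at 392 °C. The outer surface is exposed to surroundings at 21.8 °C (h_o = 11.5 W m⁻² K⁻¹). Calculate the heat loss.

Q = 344 W

Series thermal resistances, inner to outer:
  R_stainless steel = (1/0.386 − 1/0.422)/(4πk) = 0.2210/(4π·13.2) = 0.001332 K/W
  R_diatomaceous earth = (1/0.422 − 1/0.694)/(4πk) = 0.9287/(4π·0.111) = 0.6658 K/W
  R_ceramic fibre blanket = (1/0.694 − 1/1.01)/(4πk) = 0.4508/(4π·0.0893) = 0.4017 K/W
  R_conv,out = 1/(4πr²h) = 1/(4π·1.01²·11.5) = 0.006783 K/W
ΣR = 0.001332 + 0.6658 + 0.4017 + 0.006783 = 1.076 K/W
Q = ΔT/ΣR = (392 °C − 21.8 °C)/1.076 = 344 W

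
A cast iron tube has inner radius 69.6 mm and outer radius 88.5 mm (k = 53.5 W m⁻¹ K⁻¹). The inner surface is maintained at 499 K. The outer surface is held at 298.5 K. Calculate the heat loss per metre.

Q' = 2πk·ΔT/ln(r₂/r₁) = 2π × 53.5 × 200.5 / ln(0.0885/0.0696) = 2.81×10^5 W/m

Q' = 2.81×10^5 W/m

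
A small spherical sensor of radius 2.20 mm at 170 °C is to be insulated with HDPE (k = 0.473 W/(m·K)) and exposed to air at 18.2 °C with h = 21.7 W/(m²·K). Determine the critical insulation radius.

For a sphere, r_cr = 2k_ins/h = 2·0.473/21.7 = 0.0436 m = 4.36 cm

r_cr = 4.36 cm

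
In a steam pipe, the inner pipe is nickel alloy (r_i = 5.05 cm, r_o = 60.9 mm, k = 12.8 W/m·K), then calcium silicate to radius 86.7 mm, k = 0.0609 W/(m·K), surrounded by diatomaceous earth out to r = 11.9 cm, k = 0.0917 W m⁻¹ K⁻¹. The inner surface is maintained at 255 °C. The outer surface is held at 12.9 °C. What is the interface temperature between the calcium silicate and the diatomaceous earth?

Series thermal resistances, inner to outer:
  R'_nickel alloy = ln(0.0609/0.0505)/(2πk) = 0.1873/(2π·12.8) = 0.002328 m·K/W
  R'_calcium silicate = ln(0.0867/0.0609)/(2πk) = 0.3532/(2π·0.0609) = 0.9231 m·K/W
  R'_diatomaceous earth = ln(0.119/0.0867)/(2πk) = 0.3167/(2π·0.0917) = 0.5496 m·K/W
ΣR = 0.002328 + 0.9231 + 0.5496 = 1.475 m·K/W
Q' = ΔT/ΣR = (255 °C − 12.9 °C)/1.475 = 164.1 W/m
From the inner boundary to the calcium silicate/diatomaceous earth interface, ΣR_partial = 0.9254 m·K/W.
T_interface = T_in − Q'·ΣR_partial = 255 °C − (164.1)(0.9254) = 103 °C

T = 103 °C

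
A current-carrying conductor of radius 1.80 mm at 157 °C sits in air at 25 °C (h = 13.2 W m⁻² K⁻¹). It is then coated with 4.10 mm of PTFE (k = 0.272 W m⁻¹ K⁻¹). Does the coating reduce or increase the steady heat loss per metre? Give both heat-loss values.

increases: 19.7 → 48.2 W/m

Critical radius for a cylinder: r_cr = k/h = 0.0206 m = 2.06 cm.
Outer radius after coating: r₂ = 0.00180 + 0.00410 = 0.00590 m.
Since r₁ < r_cr and r₂ ≤ r_cr, the coating moves toward the maximum at r_cr — heat loss rises.
Bare: R = 1/(2πr₁h) = 6.698 m·K/W; Q = 132/6.698 = 19.7 W/m.
Coated: R = R_cond + R_conv = 2.738 m·K/W; Q = 132/2.738 = 48.2 W/m.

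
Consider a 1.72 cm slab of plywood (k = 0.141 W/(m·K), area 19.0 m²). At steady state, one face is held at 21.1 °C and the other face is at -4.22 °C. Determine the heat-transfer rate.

Q = 3.94 kW

Q = kA·ΔT/L = 0.141 × 19.0 × |21.1 °C − -4.22 °C| / 0.0172 = 3940 W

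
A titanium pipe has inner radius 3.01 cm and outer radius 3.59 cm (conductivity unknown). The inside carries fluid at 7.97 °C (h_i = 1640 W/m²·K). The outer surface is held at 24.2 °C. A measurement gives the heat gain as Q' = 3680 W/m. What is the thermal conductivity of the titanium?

k = 23.6 W/m·K

ΣR = ΔT/Q' = |7.97 − 24.2|/3680 = 0.004410 m·K/W
Known resistances:
  R'_conv,in = 1/(2πr h) = 1/(2π·0.0301·1640) = 0.003224 m·K/W
R_titanium = ΣR − ΣR_known = 0.004410 − 0.003224 = 0.001186 m·K/W
ln(r₂/r₁)/(2πk) = 0.001186 ⇒ k = 0.1762/(2π·0.001186) = 23.6 W/m·K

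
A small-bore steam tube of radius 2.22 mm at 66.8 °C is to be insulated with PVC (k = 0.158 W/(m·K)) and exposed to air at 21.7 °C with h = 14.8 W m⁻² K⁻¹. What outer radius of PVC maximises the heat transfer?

r_cr = 1.07 cm

For a cylinder, r_cr = k_ins/h = 0.158/14.8 = 0.0107 m = 1.07 cm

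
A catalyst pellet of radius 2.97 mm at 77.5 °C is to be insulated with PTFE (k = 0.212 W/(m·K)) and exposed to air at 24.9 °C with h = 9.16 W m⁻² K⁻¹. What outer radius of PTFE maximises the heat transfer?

r_cr = 4.63 cm

For a sphere, r_cr = 2k_ins/h = 2·0.212/9.16 = 0.0463 m = 4.63 cm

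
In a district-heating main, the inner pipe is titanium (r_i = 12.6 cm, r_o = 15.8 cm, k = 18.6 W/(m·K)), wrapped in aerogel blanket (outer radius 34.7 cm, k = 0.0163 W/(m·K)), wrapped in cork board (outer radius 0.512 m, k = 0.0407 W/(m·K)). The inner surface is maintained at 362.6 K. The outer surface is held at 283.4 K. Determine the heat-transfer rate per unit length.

Q' = 8.60 W/m

Series thermal resistances, inner to outer:
  R'_titanium = ln(0.158/0.126)/(2πk) = 0.2263/(2π·18.6) = 0.001936 m·K/W
  R'_aerogel blanket = ln(0.347/0.158)/(2πk) = 0.7867/(2π·0.0163) = 7.682 m·K/W
  R'_cork board = ln(0.512/0.347)/(2πk) = 0.3890/(2π·0.0407) = 1.521 m·K/W
ΣR = 0.001936 + 7.682 + 1.521 = 9.205 m·K/W
Q' = ΔT/ΣR = (362.6 K − 283.4 K)/9.205 = 8.60 W/m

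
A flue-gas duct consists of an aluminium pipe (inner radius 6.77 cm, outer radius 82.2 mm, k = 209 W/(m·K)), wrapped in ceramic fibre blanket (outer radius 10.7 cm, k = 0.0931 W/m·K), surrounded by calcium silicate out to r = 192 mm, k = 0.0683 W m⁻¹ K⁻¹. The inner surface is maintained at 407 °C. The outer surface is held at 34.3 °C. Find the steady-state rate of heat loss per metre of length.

Resistance network (inner→outer):
  R'_aluminium = ln(0.0822/0.0677)/(2πk) = 0.1941/(2π·209) = 1.478×10^-4 m·K/W
  R'_ceramic fibre blanket = ln(0.107/0.0822)/(2πk) = 0.2637/(2π·0.0931) = 0.4508 m·K/W
  R'_calcium silicate = ln(0.192/0.107)/(2πk) = 0.5847/(2π·0.0683) = 1.362 m·K/W
ΣR = 1.478×10^-4 + 0.4508 + 1.362 = 1.813 m·K/W
Q' = ΔT/ΣR = (407 °C − 34.3 °C)/1.813 = 206 W/m

Q' = 206 W/m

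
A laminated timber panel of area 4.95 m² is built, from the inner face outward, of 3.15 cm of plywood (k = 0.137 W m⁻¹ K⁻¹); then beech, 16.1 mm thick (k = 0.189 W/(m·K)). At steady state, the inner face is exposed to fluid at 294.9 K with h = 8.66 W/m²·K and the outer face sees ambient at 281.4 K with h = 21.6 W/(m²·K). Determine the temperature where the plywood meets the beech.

Treat each layer as a resistance in series:
  R_conv,in = 1/(hA) = 1/(8.66·4.95) = 0.02333 K/W
  R_plywood = L/(kA) = 0.0315/(0.137·4.95) = 0.04645 K/W
  R_beech = L/(kA) = 0.0161/(0.189·4.95) = 0.01721 K/W
  R_conv,out = 1/(hA) = 1/(21.6·4.95) = 0.009353 K/W
ΣR = 0.02333 + 0.04645 + 0.01721 + 0.009353 = 0.09634 K/W
Q = ΔT/ΣR = (294.9 K − 281.4 K)/0.09634 = 140.1 W
From the inner boundary to the plywood/beech interface, ΣR_partial = 0.06978 K/W.
T_interface = T_in − Q·ΣR_partial = 294.9 K − (140.1)(0.06978) = 285.1 K

T = 285.1 K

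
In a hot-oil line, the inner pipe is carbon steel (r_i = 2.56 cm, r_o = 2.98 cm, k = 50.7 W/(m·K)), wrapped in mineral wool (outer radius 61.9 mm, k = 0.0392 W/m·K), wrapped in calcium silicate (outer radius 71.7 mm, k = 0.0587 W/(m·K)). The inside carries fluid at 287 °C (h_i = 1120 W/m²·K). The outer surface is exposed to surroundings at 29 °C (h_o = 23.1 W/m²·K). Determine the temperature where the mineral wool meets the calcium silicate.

Treat each layer as a resistance in series:
  R'_conv,in = 1/(2πr h) = 1/(2π·0.0256·1120) = 0.005551 m·K/W
  R'_carbon steel = ln(0.0298/0.0256)/(2πk) = 0.1519/(2π·50.7) = 4.769×10^-4 m·K/W
  R'_mineral wool = ln(0.0619/0.0298)/(2πk) = 0.7310/(2π·0.0392) = 2.968 m·K/W
  R'_calcium silicate = ln(0.0717/0.0619)/(2πk) = 0.1470/(2π·0.0587) = 0.3985 m·K/W
  R'_conv,out = 1/(2πr h) = 1/(2π·0.0717·23.1) = 0.09609 m·K/W
ΣR = 0.005551 + 4.769×10^-4 + 2.968 + 0.3985 + 0.09609 = 3.469 m·K/W
Q' = ΔT/ΣR = (287 °C − 29 °C)/3.469 = 74.37 W/m
From the inner boundary to the mineral wool/calcium silicate interface, ΣR_partial = 2.974 m·K/W.
T_interface = T_in − Q'·ΣR_partial = 287 °C − (74.37)(2.974) = 65.8 °C

T = 65.8 °C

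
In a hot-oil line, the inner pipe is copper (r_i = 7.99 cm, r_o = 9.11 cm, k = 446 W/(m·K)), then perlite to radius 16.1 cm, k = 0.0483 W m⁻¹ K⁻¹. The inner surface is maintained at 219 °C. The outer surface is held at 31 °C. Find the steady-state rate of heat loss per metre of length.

Q' = 100 W/m

Treat each layer as a resistance in series:
  R'_copper = ln(0.0911/0.0799)/(2πk) = 0.1312/(2π·446) = 4.681×10^-5 m·K/W
  R'_perlite = ln(0.161/0.0911)/(2πk) = 0.5694/(2π·0.0483) = 1.876 m·K/W
ΣR = 4.681×10^-5 + 1.876 = 1.876 m·K/W
Q' = ΔT/ΣR = (219 °C − 31 °C)/1.876 = 100 W/m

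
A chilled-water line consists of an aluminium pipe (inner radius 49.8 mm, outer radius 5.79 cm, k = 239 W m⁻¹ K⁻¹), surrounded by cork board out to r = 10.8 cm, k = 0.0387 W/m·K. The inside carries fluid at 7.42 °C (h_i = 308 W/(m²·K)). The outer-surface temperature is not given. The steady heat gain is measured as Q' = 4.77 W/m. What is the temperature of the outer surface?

T_out = 19.7 °C

Series resistances:
  R'_conv,in = 1/(2πr h) = 1/(2π·0.0498·308) = 0.01038 m·K/W
  R'_aluminium = ln(0.0579/0.0498)/(2πk) = 0.1507/(2π·239) = 1.004×10^-4 m·K/W
  R'_cork board = ln(0.108/0.0579)/(2πk) = 0.6234/(2π·0.0387) = 2.564 m·K/W
ΣR = 2.574 m·K/W
ΔT = Q'·ΣR = 4.77 × 2.574 = 12.28 K
Heat flows inward, so T_out = T_in + ΔT = 7.42 + 12.28 = 19.7 °C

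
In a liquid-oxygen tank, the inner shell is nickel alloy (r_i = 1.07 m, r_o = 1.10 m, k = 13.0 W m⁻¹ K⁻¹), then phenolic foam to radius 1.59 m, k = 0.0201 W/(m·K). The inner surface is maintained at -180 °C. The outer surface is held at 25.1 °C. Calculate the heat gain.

Resistance network (inner→outer):
  R_nickel alloy = (1/1.07 − 1/1.10)/(4πk) = 0.02549/(4π·13.0) = 1.560×10^-4 K/W
  R_phenolic foam = (1/1.10 − 1/1.59)/(4πk) = 0.2802/(4π·0.0201) = 1.109 K/W
ΣR = 1.560×10^-4 + 1.109 = 1.109 K/W
Q = ΔT/ΣR = (-180 °C − 25.1 °C)/1.109 = -185 W
(Negative Q ⇒ heat flows inward; heat gain = 185 W.)

Q = 185 W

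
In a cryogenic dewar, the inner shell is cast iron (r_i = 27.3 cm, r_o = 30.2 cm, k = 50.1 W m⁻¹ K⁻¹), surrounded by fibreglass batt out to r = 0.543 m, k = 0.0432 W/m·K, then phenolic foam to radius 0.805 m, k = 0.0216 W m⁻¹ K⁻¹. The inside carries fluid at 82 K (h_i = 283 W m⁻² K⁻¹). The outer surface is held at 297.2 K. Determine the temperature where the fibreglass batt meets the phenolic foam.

T = 200.6 K

Series thermal resistances, inner to outer:
  R_conv,in = 1/(4πr²h) = 1/(4π·0.273²·283) = 0.003773 K/W
  R_cast iron = (1/0.273 − 1/0.302)/(4πk) = 0.3517/(4π·50.1) = 5.587×10^-4 K/W
  R_fibreglass batt = (1/0.302 − 1/0.543)/(4πk) = 1.470/(4π·0.0432) = 2.707 K/W
  R_phenolic foam = (1/0.543 − 1/0.805)/(4πk) = 0.5994/(4π·0.0216) = 2.208 K/W
ΣR = 0.003773 + 5.587×10^-4 + 2.707 + 2.208 = 4.919 K/W
Q = ΔT/ΣR = (82 K − 297.2 K)/4.919 = -43.75 W
From the inner boundary to the fibreglass batt/phenolic foam interface, ΣR_partial = 2.711 K/W.
T_interface = T_in − Q·ΣR_partial = 82 K − (-43.75)(2.711) = 200.6 K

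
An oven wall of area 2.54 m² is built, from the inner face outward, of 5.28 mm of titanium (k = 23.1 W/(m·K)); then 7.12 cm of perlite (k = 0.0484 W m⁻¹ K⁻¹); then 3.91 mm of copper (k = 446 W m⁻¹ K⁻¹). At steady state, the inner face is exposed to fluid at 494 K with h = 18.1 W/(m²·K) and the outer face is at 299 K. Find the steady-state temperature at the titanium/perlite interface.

Resistance network (inner→outer):
  R_conv,in = 1/(hA) = 1/(18.1·2.54) = 0.02175 K/W
  R_titanium = L/(kA) = 0.00528/(23.1·2.54) = 8.999×10^-5 K/W
  R_perlite = L/(kA) = 0.0712/(0.0484·2.54) = 0.5792 K/W
  R_copper = L/(kA) = 0.00391/(446·2.54) = 3.452×10^-6 K/W
ΣR = 0.02175 + 8.999×10^-5 + 0.5792 + 3.452×10^-6 = 0.6010 K/W
Q = ΔT/ΣR = (494 K − 299 K)/0.6010 = 324.5 W
From the inner boundary to the titanium/perlite interface, ΣR_partial = 0.02184 K/W.
T_interface = T_in − Q·ΣR_partial = 494 K − (324.5)(0.02184) = 487 K

T = 487 K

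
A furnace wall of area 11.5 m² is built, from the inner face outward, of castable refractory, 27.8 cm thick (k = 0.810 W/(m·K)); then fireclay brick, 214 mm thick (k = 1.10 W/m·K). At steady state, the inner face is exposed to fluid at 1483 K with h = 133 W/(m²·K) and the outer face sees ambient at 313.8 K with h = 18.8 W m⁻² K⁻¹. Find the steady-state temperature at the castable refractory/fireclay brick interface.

T = 798 K

Resistance network (inner→outer):
  R_conv,in = 1/(hA) = 1/(133·11.5) = 6.538×10^-4 K/W
  R_castable refractory = L/(kA) = 0.278/(0.810·11.5) = 0.02984 K/W
  R_fireclay brick = L/(kA) = 0.214/(1.10·11.5) = 0.01692 K/W
  R_conv,out = 1/(hA) = 1/(18.8·11.5) = 0.004625 K/W
ΣR = 6.538×10^-4 + 0.02984 + 0.01692 + 0.004625 = 0.05204 K/W
Q = ΔT/ΣR = (1483 K − 313.8 K)/0.05204 = 22470 W
From the inner boundary to the castable refractory/fireclay brick interface, ΣR_partial = 0.03049 K/W.
T_interface = T_in − Q·ΣR_partial = 1483 K − (22470)(0.03049) = 798 K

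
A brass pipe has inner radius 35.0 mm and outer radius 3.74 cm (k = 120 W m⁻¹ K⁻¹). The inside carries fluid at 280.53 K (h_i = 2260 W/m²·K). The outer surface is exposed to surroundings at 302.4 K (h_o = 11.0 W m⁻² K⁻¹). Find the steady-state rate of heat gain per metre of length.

Series thermal resistances, inner to outer:
  R'_conv,in = 1/(2πr h) = 1/(2π·0.0350·2260) = 0.002012 m·K/W
  R'_brass = ln(0.0374/0.0350)/(2πk) = 0.06632/(2π·120) = 8.796×10^-5 m·K/W
  R'_conv,out = 1/(2πr h) = 1/(2π·0.0374·11.0) = 0.3869 m·K/W
ΣR = 0.002012 + 8.796×10^-5 + 0.3869 = 0.3890 m·K/W
Q' = ΔT/ΣR = (280.53 K − 302.4 K)/0.3890 = -56.2 W/m
(Negative Q' ⇒ heat flows inward; heat gain = 56.2 W/m.)

Q' = 56.2 W/m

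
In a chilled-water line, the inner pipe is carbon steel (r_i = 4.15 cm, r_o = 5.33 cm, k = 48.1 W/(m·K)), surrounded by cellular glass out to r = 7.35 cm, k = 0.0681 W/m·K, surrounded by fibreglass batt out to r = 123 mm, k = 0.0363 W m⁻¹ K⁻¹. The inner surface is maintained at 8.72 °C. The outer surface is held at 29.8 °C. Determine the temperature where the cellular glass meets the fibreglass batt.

T = 14.0 °C

Treat each layer as a resistance in series:
  R'_carbon steel = ln(0.0533/0.0415)/(2πk) = 0.2502/(2π·48.1) = 8.280×10^-4 m·K/W
  R'_cellular glass = ln(0.0735/0.0533)/(2πk) = 0.3213/(2π·0.0681) = 0.7510 m·K/W
  R'_fibreglass batt = ln(0.123/0.0735)/(2πk) = 0.5149/(2π·0.0363) = 2.258 m·K/W
ΣR = 8.280×10^-4 + 0.7510 + 2.258 = 3.010 m·K/W
Q' = ΔT/ΣR = (8.72 °C − 29.8 °C)/3.010 = -7.003 W/m
From the inner boundary to the cellular glass/fibreglass batt interface, ΣR_partial = 0.7518 m·K/W.
T_interface = T_in − Q'·ΣR_partial = 8.72 °C − (-7.003)(0.7518) = 14.0 °C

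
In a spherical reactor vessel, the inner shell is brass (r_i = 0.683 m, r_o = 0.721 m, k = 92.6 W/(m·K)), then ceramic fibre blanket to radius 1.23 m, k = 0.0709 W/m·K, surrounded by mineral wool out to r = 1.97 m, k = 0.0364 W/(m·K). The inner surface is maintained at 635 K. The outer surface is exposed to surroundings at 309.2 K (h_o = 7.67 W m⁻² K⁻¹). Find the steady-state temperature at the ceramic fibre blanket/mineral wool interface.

Series thermal resistances, inner to outer:
  R_brass = (1/0.683 − 1/0.721)/(4πk) = 0.07717/(4π·92.6) = 6.631×10^-5 K/W
  R_ceramic fibre blanket = (1/0.721 − 1/1.23)/(4πk) = 0.5740/(4π·0.0709) = 0.6442 K/W
  R_mineral wool = (1/1.23 − 1/1.97)/(4πk) = 0.3054/(4π·0.0364) = 0.6677 K/W
  R_conv,out = 1/(4πr²h) = 1/(4π·1.97²·7.67) = 0.002673 K/W
ΣR = 6.631×10^-5 + 0.6442 + 0.6677 + 0.002673 = 1.315 K/W
Q = ΔT/ΣR = (635 K − 309.2 K)/1.315 = 247.8 W
From the inner boundary to the ceramic fibre blanket/mineral wool interface, ΣR_partial = 0.6443 K/W.
T_interface = T_in − Q·ΣR_partial = 635 K − (247.8)(0.6443) = 475 K

T = 475 K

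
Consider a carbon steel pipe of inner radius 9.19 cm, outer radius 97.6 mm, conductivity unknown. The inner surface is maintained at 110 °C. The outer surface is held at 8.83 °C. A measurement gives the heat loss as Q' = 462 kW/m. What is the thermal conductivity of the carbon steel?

ΣR = ΔT/Q' = |110 − 8.83|/4.62×10^5 = 2.190×10^-4 m·K/W
ln(r₂/r₁)/(2πk) = 2.190×10^-4 ⇒ k = 0.06018/(2π·2.190×10^-4) = 43.7 W/m·K

k = 43.7 W/m·K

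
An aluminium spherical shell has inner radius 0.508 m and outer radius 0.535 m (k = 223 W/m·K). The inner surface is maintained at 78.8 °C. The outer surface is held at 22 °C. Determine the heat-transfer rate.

Q = 1600 kW

Q = 4πk·ΔT/(1/r₁ − 1/r₂) = 4π × 223 × 56.8 / (1/0.508 − 1/0.535) = 1.60×10^6 W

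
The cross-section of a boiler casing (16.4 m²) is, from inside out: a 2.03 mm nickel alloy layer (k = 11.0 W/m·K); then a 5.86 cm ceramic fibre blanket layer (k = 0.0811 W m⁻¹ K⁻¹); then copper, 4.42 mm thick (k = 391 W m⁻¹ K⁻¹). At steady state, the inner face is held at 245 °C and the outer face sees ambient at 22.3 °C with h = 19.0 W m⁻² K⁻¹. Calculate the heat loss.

Q = 4.71 kW

Series thermal resistances, inner to outer:
  R_nickel alloy = L/(kA) = 0.00203/(11.0·16.4) = 1.125×10^-5 K/W
  R_ceramic fibre blanket = L/(kA) = 0.0586/(0.0811·16.4) = 0.04406 K/W
  R_copper = L/(kA) = 0.00442/(391·16.4) = 6.893×10^-7 K/W
  R_conv,out = 1/(hA) = 1/(19.0·16.4) = 0.003209 K/W
ΣR = 1.125×10^-5 + 0.04406 + 6.893×10^-7 + 0.003209 = 0.04728 K/W
Q = ΔT/ΣR = (245 °C − 22.3 °C)/0.04728 = 4710 W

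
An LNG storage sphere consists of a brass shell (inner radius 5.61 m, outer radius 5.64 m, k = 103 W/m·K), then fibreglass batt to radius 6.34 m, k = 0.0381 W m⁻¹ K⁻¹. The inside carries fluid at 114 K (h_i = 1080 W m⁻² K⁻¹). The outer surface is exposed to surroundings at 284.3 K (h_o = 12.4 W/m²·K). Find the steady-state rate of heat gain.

Q = 4.15 kW

Resistance network (inner→outer):
  R_conv,in = 1/(4πr²h) = 1/(4π·5.61²·1080) = 2.341×10^-6 K/W
  R_brass = (1/5.61 − 1/5.64)/(4πk) = 9.482×10^-4/(4π·103) = 7.325×10^-7 K/W
  R_fibreglass batt = (1/5.64 − 1/6.34)/(4πk) = 0.01958/(4π·0.0381) = 0.04089 K/W
  R_conv,out = 1/(4πr²h) = 1/(4π·6.34²·12.4) = 1.597×10^-4 K/W
ΣR = 2.341×10^-6 + 7.325×10^-7 + 0.04089 + 1.597×10^-4 = 0.04105 K/W
Q = ΔT/ΣR = (114 K − 284.3 K)/0.04105 = -4150 W
(Negative Q ⇒ heat flows inward; heat gain = 4150 W.)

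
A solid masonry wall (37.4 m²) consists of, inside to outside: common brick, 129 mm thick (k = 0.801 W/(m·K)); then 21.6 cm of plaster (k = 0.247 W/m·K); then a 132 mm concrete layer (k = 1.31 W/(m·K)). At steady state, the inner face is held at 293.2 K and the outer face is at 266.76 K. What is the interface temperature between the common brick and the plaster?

Treat each layer as a resistance in series:
  R_common brick = L/(kA) = 0.129/(0.801·37.4) = 0.004306 K/W
  R_plaster = L/(kA) = 0.216/(0.247·37.4) = 0.02338 K/W
  R_concrete = L/(kA) = 0.132/(1.31·37.4) = 0.002694 K/W
ΣR = 0.004306 + 0.02338 + 0.002694 = 0.03038 K/W
Q = ΔT/ΣR = (293.2 K − 266.76 K)/0.03038 = 870.3 W
From the inner boundary to the common brick/plaster interface, ΣR_partial = 0.004306 K/W.
T_interface = T_in − Q·ΣR_partial = 293.2 K − (870.3)(0.004306) = 289.5 K

T = 289.5 K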